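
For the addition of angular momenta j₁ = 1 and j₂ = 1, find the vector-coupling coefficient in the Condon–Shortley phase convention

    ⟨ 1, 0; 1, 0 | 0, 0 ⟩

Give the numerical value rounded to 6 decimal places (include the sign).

−√(1/3) ≈ -0.577350

√[1·2!0!0!/3! · 1!1!1!1!0!0!] = √(1/3)
  +(−1)^1/∏(1,1,0,0,0,0)! = -1  (running -1)
⟨..|..⟩ = √(1/3)·(-1) = -0.577350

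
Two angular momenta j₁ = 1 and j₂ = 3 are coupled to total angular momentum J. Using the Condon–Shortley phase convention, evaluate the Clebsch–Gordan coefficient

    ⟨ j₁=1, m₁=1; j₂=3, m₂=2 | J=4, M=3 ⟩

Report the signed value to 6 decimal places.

+√(3/4) = +0.866025

triangle: 0!·2!·6!/9! = 1440/362880
(j±m)!: 2!·0!·5!·1!·7!·1! = 1209600
prefactor² = (2J+1)·Δ·N² = 43200
  k=0: +1/(0!·0!·0!·5!·2!·1!) = 1/240
Σ = 1/240  ⇒  CG² = 43200·1/240² = 3/4
CG = +√(3/4) = +0.866025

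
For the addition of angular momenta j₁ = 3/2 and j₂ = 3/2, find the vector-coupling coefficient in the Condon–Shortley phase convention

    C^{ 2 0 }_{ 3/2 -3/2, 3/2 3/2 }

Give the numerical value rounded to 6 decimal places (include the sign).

-0.500000

√[5·1!2!2!/6! · 0!3!3!0!2!2!] = √(4)
  +(−1)^1/∏(1,0,2,2,0,0)! = -1/4  (running -1/4)
⟨..|..⟩ = √(4)·(-1/4) = -0.500000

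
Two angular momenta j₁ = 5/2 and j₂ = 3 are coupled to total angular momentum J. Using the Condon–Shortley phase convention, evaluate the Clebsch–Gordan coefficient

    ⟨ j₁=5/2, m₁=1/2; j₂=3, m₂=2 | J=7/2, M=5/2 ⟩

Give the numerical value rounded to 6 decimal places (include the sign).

j₁+j₂−J=2  J+j₁−j₂=3  J−j₁+j₂=4  j₁+j₂+J+1=10
(j₁±m₁, j₂±m₂, J±M) = (3,2,5,1,6,1)
P² = 4608/7
sum k=1..2:
  [1] −1/48 = -1/48
  [2] +1/72 = 1/72
S = -1/144
C² = P²·S² = 2/63 ; C = -0.178174

-0.178174  (= −√(2/63))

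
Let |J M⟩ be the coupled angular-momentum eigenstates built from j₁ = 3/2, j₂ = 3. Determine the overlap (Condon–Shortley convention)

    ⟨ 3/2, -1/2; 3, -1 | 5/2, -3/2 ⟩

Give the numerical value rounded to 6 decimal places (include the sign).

-0.591608  (= −√(7/20))

√[6·2!1!4!/8! · 1!2!2!4!1!4!] = √(576/35)
  +(−1)^1/∏(1,1,1,1,0,3)! = -1/6  (running -1/6)
  +(−1)^2/∏(2,0,0,0,1,4)! = 1/48  (running -7/48)
⟨..|..⟩ = √(576/35)·(-7/48) = -0.591608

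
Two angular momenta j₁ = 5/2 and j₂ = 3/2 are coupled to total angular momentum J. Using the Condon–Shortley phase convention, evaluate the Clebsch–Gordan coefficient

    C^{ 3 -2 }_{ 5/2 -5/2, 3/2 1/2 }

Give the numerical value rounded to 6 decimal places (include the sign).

−√(5/12) = -0.645497

triangle: 1!*4!*2!/8! = 48/40320
(j±m)!: 0!*5!*2!*1!*1!*5! = 28800
prefactor² = (2J+1)*Δ*N² = 240
  k=1: −1/(1!*0!*4!*1!*0!*1!) = -1/24
Σ = -1/24  ⇒  CG² = 240*(-1/24)² = 5/12
CG = −√(5/12) = -0.645497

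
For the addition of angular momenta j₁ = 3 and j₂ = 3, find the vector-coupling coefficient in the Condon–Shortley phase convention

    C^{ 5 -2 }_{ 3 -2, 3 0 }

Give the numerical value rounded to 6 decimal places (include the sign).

triangle: 1!*5!*5!/12! = 14400/479001600
(j±m)!: 1!*5!*3!*3!*3!*7! = 130636800
prefactor² = (2J+1)*Δ*N² = 43200
  k=0: +1/(0!*1!*5!*3!*0!*2!) = 1/1440
  k=1: −1/(1!*0!*4!*2!*1!*3!) = -1/288
Σ = -1/360  ⇒  CG² = 43200*(-1/360)² = 1/3
CG = −√(1/3) = -0.577350

−√(1/3) = -0.577350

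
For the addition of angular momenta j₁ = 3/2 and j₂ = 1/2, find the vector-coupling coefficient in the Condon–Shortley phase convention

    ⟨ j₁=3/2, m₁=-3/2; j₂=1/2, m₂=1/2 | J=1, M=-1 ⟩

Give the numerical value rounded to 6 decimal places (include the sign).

-0.866025

j₁+j₂−J=1  J+j₁−j₂=2  J−j₁+j₂=0  j₁+j₂+J+1=4
(j₁±m₁, j₂±m₂, J±M) = (0,3,1,0,0,2)
P² = 3
sum k=1..1:
  [1] −1/2 = -1/2
S = -1/2
C² = P²·S² = 3/4 ; C = -0.866025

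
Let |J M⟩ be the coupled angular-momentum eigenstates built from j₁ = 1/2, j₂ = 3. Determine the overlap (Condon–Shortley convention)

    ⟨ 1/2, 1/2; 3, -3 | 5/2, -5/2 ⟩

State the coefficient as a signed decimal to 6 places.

+√(6/7) = +0.925820

√[6·1!0!5!/7! · 1!0!0!6!0!5!] = √(86400/7)
  +(−1)^0/∏(0,1,0,0,0,5)! = 1/120  (running 1/120)
⟨..|..⟩ = √(86400/7)·(1/120) = +0.925820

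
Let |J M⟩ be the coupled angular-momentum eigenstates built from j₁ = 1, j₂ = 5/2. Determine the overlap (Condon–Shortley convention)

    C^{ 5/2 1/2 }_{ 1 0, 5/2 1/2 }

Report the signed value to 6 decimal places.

-0.169031

√[6·1!1!4!/7! · 1!1!3!2!3!2!] = √(144/35)
  +(−1)^0/∏(0,1,1,3,0,1)! = 1/6  (running 1/6)
  +(−1)^1/∏(1,0,0,2,1,2)! = -1/4  (running -1/12)
⟨..|..⟩ = √(144/35)·(-1/12) = -0.169031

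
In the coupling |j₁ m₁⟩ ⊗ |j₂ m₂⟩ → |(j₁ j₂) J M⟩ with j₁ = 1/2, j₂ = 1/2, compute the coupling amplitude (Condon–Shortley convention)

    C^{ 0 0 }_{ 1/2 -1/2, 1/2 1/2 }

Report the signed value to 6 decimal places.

−√(1/2) = -0.707107

√[1·1!0!0!/2! · 0!1!1!0!0!0!] = √(1/2)
  +(−1)^1/∏(1,0,0,0,0,0)! = -1  (running -1)
⟨..|..⟩ = √(1/2)·(-1) = -0.707107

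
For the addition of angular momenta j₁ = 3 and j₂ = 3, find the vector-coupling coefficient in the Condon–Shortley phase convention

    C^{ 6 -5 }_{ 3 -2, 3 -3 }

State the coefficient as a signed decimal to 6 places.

+0.707107

√[13·0!6!6!/13! · 1!5!0!6!1!11!] = √(3732480000)
  +(−1)^0/∏(0,0,5,0,1,6)! = 1/86400  (running 1/86400)
⟨..|..⟩ = √(3732480000)·(1/86400) = +0.707107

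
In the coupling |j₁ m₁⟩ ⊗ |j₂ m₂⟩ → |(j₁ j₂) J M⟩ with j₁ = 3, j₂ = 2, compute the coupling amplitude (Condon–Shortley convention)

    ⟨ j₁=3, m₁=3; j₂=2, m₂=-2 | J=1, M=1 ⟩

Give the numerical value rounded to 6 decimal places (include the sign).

+√(3/7) = +0.654654

√[3·4!2!0!/7! · 6!0!0!4!2!0!] = √(6912/7)
  +(−1)^0/∏(0,4,0,0,2,0)! = 1/48  (running 1/48)
⟨..|..⟩ = √(6912/7)·(1/48) = +0.654654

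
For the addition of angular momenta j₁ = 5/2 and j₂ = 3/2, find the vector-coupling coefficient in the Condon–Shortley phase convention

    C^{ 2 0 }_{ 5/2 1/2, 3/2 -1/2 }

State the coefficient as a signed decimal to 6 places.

-0.267261

√[5·2!3!1!/7! · 3!2!1!2!2!2!] = √(8/7)
  +(−1)^0/∏(0,2,2,1,1,0)! = 1/4  (running 1/4)
  +(−1)^1/∏(1,1,1,0,2,1)! = -1/2  (running -1/4)
⟨..|..⟩ = √(8/7)·(-1/4) = -0.267261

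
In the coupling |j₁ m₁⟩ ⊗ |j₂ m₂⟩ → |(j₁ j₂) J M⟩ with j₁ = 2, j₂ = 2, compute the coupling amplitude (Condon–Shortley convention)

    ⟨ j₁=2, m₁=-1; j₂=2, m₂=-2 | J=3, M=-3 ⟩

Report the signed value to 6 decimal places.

j₁+j₂−J=1  J+j₁−j₂=3  J−j₁+j₂=3  j₁+j₂+J+1=8
(j₁±m₁, j₂±m₂, J±M) = (1,3,0,4,0,6)
P² = 648
sum k=0..0:
  [0] +1/36 = 1/36
S = 1/36
C² = P²·S² = 1/2 ; C = +0.707107

+0.707107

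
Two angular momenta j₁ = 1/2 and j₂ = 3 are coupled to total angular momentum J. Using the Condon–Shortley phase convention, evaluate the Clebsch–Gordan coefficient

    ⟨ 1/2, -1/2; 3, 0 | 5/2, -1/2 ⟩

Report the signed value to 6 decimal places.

√[6·1!0!5!/7! · 0!1!3!3!2!3!] = √(432/7)
  +(−1)^1/∏(1,0,0,2,0,3)! = -1/12  (running -1/12)
⟨..|..⟩ = √(432/7)·(-1/12) = -0.654654

−√(3/7) = -0.654654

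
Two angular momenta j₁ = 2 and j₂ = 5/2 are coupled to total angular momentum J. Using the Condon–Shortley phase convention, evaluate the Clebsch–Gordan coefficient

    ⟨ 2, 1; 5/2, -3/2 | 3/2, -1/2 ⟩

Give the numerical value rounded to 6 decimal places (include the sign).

triangle: 3!*1!*2!/7! = 12/5040
(j±m)!: 3!*1!*1!*4!*1!*2! = 288
prefactor² = (2J+1)*Δ*N² = 96/35
  k=0: +1/(0!*3!*1!*1!*0!*1!) = 1/6
  k=1: −1/(1!*2!*0!*0!*1!*2!) = -1/4
Σ = -1/12  ⇒  CG² = 96/35*(-1/12)² = 2/105
CG = −√(2/105) = -0.138013

-0.138013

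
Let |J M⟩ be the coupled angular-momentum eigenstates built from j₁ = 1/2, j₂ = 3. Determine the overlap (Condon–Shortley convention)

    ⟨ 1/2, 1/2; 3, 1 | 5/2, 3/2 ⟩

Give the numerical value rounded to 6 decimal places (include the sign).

+√(2/7) ≈ +0.534522

√[6·1!0!5!/7! · 1!0!4!2!4!1!] = √(1152/7)
  +(−1)^0/∏(0,1,0,4,0,1)! = 1/24  (running 1/24)
⟨..|..⟩ = √(1152/7)·(1/24) = +0.534522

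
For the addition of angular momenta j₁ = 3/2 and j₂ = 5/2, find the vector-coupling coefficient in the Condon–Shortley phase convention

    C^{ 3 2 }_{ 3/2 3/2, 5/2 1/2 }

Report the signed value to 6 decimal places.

j₁+j₂−J=1  J+j₁−j₂=2  J−j₁+j₂=4  j₁+j₂+J+1=8
(j₁±m₁, j₂±m₂, J±M) = (3,0,3,2,5,1)
P² = 72
sum k=0..0:
  [0] +1/12 = 1/12
S = 1/12
C² = P²·S² = 1/2 ; C = +0.707107

+√(1/2) ≈ +0.707107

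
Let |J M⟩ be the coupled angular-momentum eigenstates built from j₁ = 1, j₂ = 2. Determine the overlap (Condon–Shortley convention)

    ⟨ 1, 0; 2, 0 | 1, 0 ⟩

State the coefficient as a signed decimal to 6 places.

j₁+j₂−J=2  J+j₁−j₂=0  J−j₁+j₂=2  j₁+j₂+J+1=5
(j₁±m₁, j₂±m₂, J±M) = (1,1,2,2,1,1)
P² = 2/5
sum k=1..1:
  [1] −1/1 = -1
S = -1
C² = P²·S² = 2/5 ; C = -0.632456

−√(2/5) ≈ -0.632456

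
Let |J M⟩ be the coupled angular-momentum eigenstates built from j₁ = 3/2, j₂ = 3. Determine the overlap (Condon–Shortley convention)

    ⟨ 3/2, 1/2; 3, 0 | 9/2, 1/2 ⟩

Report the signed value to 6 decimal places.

triangle: 0!*3!*6!/10! = 4320/3628800
(j±m)!: 2!*1!*3!*3!*5!*4! = 207360
prefactor² = (2J+1)*Δ*N² = 17280/7
  k=0: +1/(0!*0!*1!*3!*2!*3!) = 1/72
Σ = 1/72  ⇒  CG² = 17280/7*1/72² = 10/21
CG = +√(10/21) = +0.690066

+√(10/21) = +0.690066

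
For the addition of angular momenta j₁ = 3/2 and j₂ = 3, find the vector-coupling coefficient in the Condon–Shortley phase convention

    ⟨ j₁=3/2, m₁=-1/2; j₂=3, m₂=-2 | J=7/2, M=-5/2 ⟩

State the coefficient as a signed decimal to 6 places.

√[8·1!2!5!/9! · 1!2!1!5!1!6!] = √(6400/7)
  +(−1)^0/∏(0,1,2,1,0,4)! = 1/48  (running 1/48)
  +(−1)^1/∏(1,0,1,0,1,5)! = -1/120  (running 1/80)
⟨..|..⟩ = √(6400/7)·(1/80) = +0.377964

+0.377964  (= +√(1/7))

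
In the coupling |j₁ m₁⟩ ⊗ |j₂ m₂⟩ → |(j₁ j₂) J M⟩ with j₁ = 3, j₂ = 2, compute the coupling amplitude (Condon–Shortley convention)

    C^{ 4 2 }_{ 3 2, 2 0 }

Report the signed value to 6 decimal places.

+0.585540

j₁+j₂−J=1  J+j₁−j₂=5  J−j₁+j₂=3  j₁+j₂+J+1=10
(j₁±m₁, j₂±m₂, J±M) = (5,1,2,2,6,2)
P² = 8640/7
sum k=0..1:
  [0] +1/48 = 1/48
  [1] −1/240 = -1/240
S = 1/60
C² = P²·S² = 12/35 ; C = +0.585540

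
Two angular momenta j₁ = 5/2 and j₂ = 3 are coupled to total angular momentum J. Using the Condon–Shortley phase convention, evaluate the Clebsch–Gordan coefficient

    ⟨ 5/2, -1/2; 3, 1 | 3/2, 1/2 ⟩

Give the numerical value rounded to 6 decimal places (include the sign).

-0.097590  (= −√(1/105))

√[4·4!1!2!/8! · 2!3!4!2!2!1!] = √(192/35)
  +(−1)^2/∏(2,2,1,2,0,0)! = 1/8  (running 1/8)
  +(−1)^3/∏(3,1,0,1,1,1)! = -1/6  (running -1/24)
⟨..|..⟩ = √(192/35)·(-1/24) = -0.097590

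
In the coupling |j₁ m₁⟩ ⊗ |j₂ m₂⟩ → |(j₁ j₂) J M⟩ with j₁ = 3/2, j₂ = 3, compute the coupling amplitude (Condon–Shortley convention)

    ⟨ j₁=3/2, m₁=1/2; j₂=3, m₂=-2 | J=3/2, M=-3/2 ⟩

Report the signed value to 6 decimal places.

√[4·3!0!3!/7! · 2!1!1!5!0!3!] = √(288/7)
  +(−1)^1/∏(1,2,0,0,0,3)! = -1/12  (running -1/12)
⟨..|..⟩ = √(288/7)·(-1/12) = -0.534522

−√(2/7) = -0.534522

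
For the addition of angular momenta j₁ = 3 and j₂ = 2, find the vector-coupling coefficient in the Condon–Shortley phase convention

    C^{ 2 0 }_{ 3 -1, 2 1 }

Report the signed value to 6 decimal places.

√[5·3!3!1!/8! · 2!4!3!1!2!2!] = √(36/7)
  +(−1)^2/∏(2,1,2,1,1,0)! = 1/4  (running 1/4)
  +(−1)^3/∏(3,0,1,0,2,1)! = -1/12  (running 1/6)
⟨..|..⟩ = √(36/7)·(1/6) = +0.377964

+0.377964  (= +√(1/7))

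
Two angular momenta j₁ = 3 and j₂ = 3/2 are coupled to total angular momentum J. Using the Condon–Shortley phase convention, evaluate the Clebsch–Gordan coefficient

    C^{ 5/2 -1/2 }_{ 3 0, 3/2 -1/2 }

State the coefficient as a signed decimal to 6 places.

-0.414039

√[6·2!4!1!/8! · 3!3!1!2!2!3!] = √(216/35)
  +(−1)^0/∏(0,2,3,1,1,0)! = 1/12  (running 1/12)
  +(−1)^1/∏(1,1,2,0,2,1)! = -1/4  (running -1/6)
⟨..|..⟩ = √(216/35)·(-1/6) = -0.414039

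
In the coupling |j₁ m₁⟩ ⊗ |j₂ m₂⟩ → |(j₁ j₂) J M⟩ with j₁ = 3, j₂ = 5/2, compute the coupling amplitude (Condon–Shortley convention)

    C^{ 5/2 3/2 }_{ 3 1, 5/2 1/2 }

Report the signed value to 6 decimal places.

j₁+j₂−J=3  J+j₁−j₂=3  J−j₁+j₂=2  j₁+j₂+J+1=9
(j₁±m₁, j₂±m₂, J±M) = (4,2,3,2,4,1)
P² = 576/35
sum k=1..2:
  [1] −1/8 = -1/8
  [2] +1/12 = 1/12
S = -1/24
C² = P²·S² = 1/35 ; C = -0.169031

−√(1/35) = -0.169031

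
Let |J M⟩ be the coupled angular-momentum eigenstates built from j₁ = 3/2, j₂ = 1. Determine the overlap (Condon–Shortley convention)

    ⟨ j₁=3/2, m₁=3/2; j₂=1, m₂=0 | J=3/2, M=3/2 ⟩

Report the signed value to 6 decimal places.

triangle: 1!·2!·1!/5! = 2/120
(j±m)!: 3!·0!·1!·1!·3!·0! = 36
prefactor² = (2J+1)·Δ·N² = 12/5
  k=0: +1/(0!·1!·0!·1!·2!·0!) = 1/2
Σ = 1/2  ⇒  CG² = 12/5·1/2² = 3/5
CG = +√(3/5) = +0.774597

+√(3/5) = +0.774597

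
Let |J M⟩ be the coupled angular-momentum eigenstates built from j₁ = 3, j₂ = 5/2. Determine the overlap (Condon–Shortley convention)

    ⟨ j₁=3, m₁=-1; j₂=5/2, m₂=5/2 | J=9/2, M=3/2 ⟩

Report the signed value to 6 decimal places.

triangle: 1!×5!×4!/11! = 2880/39916800
(j±m)!: 2!×4!×5!×0!×6!×3! = 24883200
prefactor² = (2J+1)×Δ×N² = 1382400/77
  k=1: −1/(1!×0!×3!×4!×2!×0!) = -1/288
Σ = -1/288  ⇒  CG² = 1382400/77×(-1/288)² = 50/231
CG = −√(50/231) = -0.465242

-0.465242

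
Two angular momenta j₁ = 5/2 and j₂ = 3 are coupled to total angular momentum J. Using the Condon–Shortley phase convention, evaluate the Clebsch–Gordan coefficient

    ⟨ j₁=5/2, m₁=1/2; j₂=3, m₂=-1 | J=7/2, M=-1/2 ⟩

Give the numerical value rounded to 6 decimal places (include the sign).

−√(1/63) ≈ -0.125988

j₁+j₂−J=2  J+j₁−j₂=3  J−j₁+j₂=4  j₁+j₂+J+1=10
(j₁±m₁, j₂±m₂, J±M) = (3,2,2,4,3,4)
P² = 9216/175
sum k=0..2:
  [0] +1/16 = 1/16
  [1] −1/12 = -1/12
  [2] +1/288 = 1/288
S = -5/288
C² = P²·S² = 1/63 ; C = -0.125988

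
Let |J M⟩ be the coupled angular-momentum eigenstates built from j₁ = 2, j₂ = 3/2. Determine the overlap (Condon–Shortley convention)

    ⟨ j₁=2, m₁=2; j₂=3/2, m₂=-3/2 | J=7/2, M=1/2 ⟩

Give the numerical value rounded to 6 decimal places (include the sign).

j₁+j₂−J=0  J+j₁−j₂=4  J−j₁+j₂=3  j₁+j₂+J+1=8
(j₁±m₁, j₂±m₂, J±M) = (4,0,0,3,4,3)
P² = 20736/35
sum k=0..0:
  [0] +1/144 = 1/144
S = 1/144
C² = P²·S² = 1/35 ; C = +0.169031

+√(1/35) = +0.169031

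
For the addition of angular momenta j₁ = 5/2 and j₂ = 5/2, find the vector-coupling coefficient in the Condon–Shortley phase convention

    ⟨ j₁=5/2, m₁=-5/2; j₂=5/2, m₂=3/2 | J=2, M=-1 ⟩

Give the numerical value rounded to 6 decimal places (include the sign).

triangle: 3!·2!·2!/8! = 24/40320
(j±m)!: 0!·5!·4!·1!·1!·3! = 17280
prefactor² = (2J+1)·Δ·N² = 360/7
  k=3: −1/(3!·0!·2!·1!·0!·1!) = -1/12
Σ = -1/12  ⇒  CG² = 360/7·(-1/12)² = 5/14
CG = −√(5/14) = -0.597614

−√(5/14) ≈ -0.597614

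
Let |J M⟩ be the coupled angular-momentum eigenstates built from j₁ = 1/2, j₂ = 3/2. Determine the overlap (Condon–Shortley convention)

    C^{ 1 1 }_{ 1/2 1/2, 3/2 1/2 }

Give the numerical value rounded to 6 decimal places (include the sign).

√[3·1!0!2!/4! · 1!0!2!1!2!0!] = √(1)
  +(−1)^0/∏(0,1,0,2,0,0)! = 1/2  (running 1/2)
⟨..|..⟩ = √(1)·(1/2) = +0.500000

+√(1/4) ≈ +0.500000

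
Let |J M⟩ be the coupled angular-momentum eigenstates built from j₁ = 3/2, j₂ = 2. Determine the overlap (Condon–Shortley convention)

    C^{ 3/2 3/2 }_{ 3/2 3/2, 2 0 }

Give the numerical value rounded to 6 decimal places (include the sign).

+0.447214  (= +√(1/5))

√[4·2!1!2!/6! · 3!0!2!2!3!0!] = √(16/5)
  +(−1)^0/∏(0,2,0,2,1,0)! = 1/4  (running 1/4)
⟨..|..⟩ = √(16/5)·(1/4) = +0.447214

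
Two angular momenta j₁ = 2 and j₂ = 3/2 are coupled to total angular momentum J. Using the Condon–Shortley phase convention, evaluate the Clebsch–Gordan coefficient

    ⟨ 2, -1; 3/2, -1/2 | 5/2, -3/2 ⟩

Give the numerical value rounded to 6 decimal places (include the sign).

−√(1/35) = -0.169031

triangle: 1!*3!*2!/7! = 12/5040
(j±m)!: 1!*3!*1!*2!*1!*4! = 288
prefactor² = (2J+1)*Δ*N² = 144/35
  k=0: +1/(0!*1!*3!*1!*0!*1!) = 1/6
  k=1: −1/(1!*0!*2!*0!*1!*2!) = -1/4
Σ = -1/12  ⇒  CG² = 144/35*(-1/12)² = 1/35
CG = −√(1/35) = -0.169031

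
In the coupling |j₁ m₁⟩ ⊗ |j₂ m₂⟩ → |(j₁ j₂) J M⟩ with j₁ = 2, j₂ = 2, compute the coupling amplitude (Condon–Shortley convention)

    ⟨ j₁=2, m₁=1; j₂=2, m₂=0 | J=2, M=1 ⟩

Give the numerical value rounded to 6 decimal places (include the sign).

j₁+j₂−J=2  J+j₁−j₂=2  J−j₁+j₂=2  j₁+j₂+J+1=7
(j₁±m₁, j₂±m₂, J±M) = (3,1,2,2,3,1)
P² = 8/7
sum k=0..1:
  [0] +1/4 = 1/4
  [1] −1/2 = -1/2
S = -1/4
C² = P²·S² = 1/14 ; C = -0.267261

-0.267261  (= −√(1/14))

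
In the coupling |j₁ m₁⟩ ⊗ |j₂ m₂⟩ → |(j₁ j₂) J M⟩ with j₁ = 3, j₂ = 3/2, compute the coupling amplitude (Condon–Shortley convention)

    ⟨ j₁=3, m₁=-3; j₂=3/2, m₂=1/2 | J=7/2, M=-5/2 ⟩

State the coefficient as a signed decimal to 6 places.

-0.617213

j₁+j₂−J=1  J+j₁−j₂=5  J−j₁+j₂=2  j₁+j₂+J+1=9
(j₁±m₁, j₂±m₂, J±M) = (0,6,2,1,1,6)
P² = 38400/7
sum k=1..1:
  [1] −1/120 = -1/120
S = -1/120
C² = P²·S² = 8/21 ; C = -0.617213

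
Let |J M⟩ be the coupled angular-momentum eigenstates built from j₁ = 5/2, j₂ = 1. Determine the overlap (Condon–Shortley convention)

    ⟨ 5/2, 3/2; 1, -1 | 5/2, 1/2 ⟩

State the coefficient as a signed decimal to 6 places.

+√(16/35) = +0.676123

√[6·1!4!1!/7! · 4!1!0!2!3!2!] = √(576/35)
  +(−1)^0/∏(0,1,1,0,3,1)! = 1/6  (running 1/6)
⟨..|..⟩ = √(576/35)·(1/6) = +0.676123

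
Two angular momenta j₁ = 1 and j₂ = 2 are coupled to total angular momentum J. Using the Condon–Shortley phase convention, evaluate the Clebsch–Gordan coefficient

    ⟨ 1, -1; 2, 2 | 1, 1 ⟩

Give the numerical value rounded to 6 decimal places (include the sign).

triangle: 2!×0!×2!/5! = 4/120
(j±m)!: 0!×2!×4!×0!×2!×0! = 96
prefactor² = (2J+1)×Δ×N² = 48/5
  k=2: +1/(2!×0!×0!×2!×0!×0!) = 1/4
Σ = 1/4  ⇒  CG² = 48/5×1/4² = 3/5
CG = +√(3/5) = +0.774597

+√(3/5) ≈ +0.774597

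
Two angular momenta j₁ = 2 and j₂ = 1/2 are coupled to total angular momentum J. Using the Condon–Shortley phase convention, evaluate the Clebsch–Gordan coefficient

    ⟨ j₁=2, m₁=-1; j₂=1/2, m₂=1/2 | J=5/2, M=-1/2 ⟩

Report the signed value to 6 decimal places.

+0.632456  (= +√(2/5))

triangle: 0!*4!*1!/6! = 24/720
(j±m)!: 1!*3!*1!*0!*2!*3! = 72
prefactor² = (2J+1)*Δ*N² = 72/5
  k=0: +1/(0!*0!*3!*1!*1!*0!) = 1/6
Σ = 1/6  ⇒  CG² = 72/5*1/6² = 2/5
CG = +√(2/5) = +0.632456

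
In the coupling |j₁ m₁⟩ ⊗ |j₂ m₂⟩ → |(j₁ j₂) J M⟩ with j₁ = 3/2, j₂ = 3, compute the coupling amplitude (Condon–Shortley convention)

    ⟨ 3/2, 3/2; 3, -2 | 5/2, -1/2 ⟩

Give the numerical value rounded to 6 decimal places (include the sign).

+0.654654  (= +√(3/7))

j₁+j₂−J=2  J+j₁−j₂=1  J−j₁+j₂=4  j₁+j₂+J+1=8
(j₁±m₁, j₂±m₂, J±M) = (3,0,1,5,2,3)
P² = 432/7
sum k=0..0:
  [0] +1/12 = 1/12
S = 1/12
C² = P²·S² = 3/7 ; C = +0.654654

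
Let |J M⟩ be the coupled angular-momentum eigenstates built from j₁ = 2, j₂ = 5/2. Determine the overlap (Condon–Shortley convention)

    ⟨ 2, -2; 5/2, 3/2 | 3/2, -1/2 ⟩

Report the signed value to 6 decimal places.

-0.552052  (= −√(32/105))

triangle: 3!·1!·2!/7! = 12/5040
(j±m)!: 0!·4!·4!·1!·1!·2! = 1152
prefactor² = (2J+1)·Δ·N² = 384/35
  k=3: −1/(3!·0!·1!·1!·0!·1!) = -1/6
Σ = -1/6  ⇒  CG² = 384/35·(-1/6)² = 32/105
CG = −√(32/105) = -0.552052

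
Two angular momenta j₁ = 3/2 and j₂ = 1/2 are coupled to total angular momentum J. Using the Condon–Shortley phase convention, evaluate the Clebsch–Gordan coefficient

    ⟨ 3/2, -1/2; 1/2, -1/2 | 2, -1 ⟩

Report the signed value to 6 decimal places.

+√(3/4) ≈ +0.866025

j₁+j₂−J=0  J+j₁−j₂=3  J−j₁+j₂=1  j₁+j₂+J+1=5
(j₁±m₁, j₂±m₂, J±M) = (1,2,0,1,1,3)
P² = 3
sum k=0..0:
  [0] +1/2 = 1/2
S = 1/2
C² = P²·S² = 3/4 ; C = +0.866025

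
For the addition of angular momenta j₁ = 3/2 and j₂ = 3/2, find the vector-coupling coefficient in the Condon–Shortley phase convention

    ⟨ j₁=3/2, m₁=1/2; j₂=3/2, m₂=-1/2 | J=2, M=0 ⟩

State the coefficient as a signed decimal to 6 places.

triangle: 1!*2!*2!/6! = 4/720
(j±m)!: 2!*1!*1!*2!*2!*2! = 16
prefactor² = (2J+1)*Δ*N² = 4/9
  k=0: +1/(0!*1!*1!*1!*1!*1!) = 1
  k=1: −1/(1!*0!*0!*0!*2!*2!) = -1/4
Σ = 3/4  ⇒  CG² = 4/9*3/4² = 1/4
CG = +√(1/4) = +0.500000

+0.500000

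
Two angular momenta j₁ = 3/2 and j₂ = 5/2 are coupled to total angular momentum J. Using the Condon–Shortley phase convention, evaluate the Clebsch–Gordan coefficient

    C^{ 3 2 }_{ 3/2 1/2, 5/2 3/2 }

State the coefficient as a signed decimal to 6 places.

-0.288675

triangle: 1!*2!*4!/8! = 48/40320
(j±m)!: 2!*1!*4!*1!*5!*1! = 5760
prefactor² = (2J+1)*Δ*N² = 48
  k=0: +1/(0!*1!*1!*4!*1!*0!) = 1/24
  k=1: −1/(1!*0!*0!*3!*2!*1!) = -1/12
Σ = -1/24  ⇒  CG² = 48*(-1/24)² = 1/12
CG = −√(1/12) = -0.288675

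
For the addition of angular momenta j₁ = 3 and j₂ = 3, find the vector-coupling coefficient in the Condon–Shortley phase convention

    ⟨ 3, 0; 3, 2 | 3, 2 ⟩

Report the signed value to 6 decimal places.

triangle: 3!×3!×3!/10! = 216/3628800
(j±m)!: 3!×3!×5!×1!×5!×1! = 518400
prefactor² = (2J+1)×Δ×N² = 216
  k=2: +1/(2!×1!×1!×3!×2!×0!) = 1/24
  k=3: −1/(3!×0!×0!×2!×3!×1!) = -1/72
Σ = 1/36  ⇒  CG² = 216×1/36² = 1/6
CG = +√(1/6) = +0.408248

+0.408248  (= +√(1/6))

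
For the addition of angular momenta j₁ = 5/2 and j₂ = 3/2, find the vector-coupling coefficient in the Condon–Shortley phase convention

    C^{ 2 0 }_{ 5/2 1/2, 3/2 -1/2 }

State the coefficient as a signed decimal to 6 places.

−√(1/14) ≈ -0.267261

triangle: 2!×3!×1!/7! = 12/5040
(j±m)!: 3!×2!×1!×2!×2!×2! = 96
prefactor² = (2J+1)×Δ×N² = 8/7
  k=0: +1/(0!×2!×2!×1!×1!×0!) = 1/4
  k=1: −1/(1!×1!×1!×0!×2!×1!) = -1/2
Σ = -1/4  ⇒  CG² = 8/7×(-1/4)² = 1/14
CG = −√(1/14) = -0.267261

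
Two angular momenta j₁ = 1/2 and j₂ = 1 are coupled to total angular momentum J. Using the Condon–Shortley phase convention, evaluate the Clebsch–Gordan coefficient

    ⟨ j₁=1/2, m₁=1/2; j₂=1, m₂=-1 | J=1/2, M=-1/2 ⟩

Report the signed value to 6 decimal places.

+√(2/3) ≈ +0.816497

triangle: 1!×0!×1!/3! = 1/6
(j±m)!: 1!×0!×0!×2!×0!×1! = 2
prefactor² = (2J+1)×Δ×N² = 2/3
  k=0: +1/(0!×1!×0!×0!×0!×1!) = 1
Σ = 1  ⇒  CG² = 2/3×1² = 2/3
CG = +√(2/3) = +0.816497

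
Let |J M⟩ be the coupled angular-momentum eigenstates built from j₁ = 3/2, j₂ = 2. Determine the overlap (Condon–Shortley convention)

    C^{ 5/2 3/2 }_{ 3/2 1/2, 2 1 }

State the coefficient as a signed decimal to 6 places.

−√(1/35) ≈ -0.169031

√[6·1!2!3!/7! · 2!1!3!1!4!1!] = √(144/35)
  +(−1)^0/∏(0,1,1,3,1,0)! = 1/6  (running 1/6)
  +(−1)^1/∏(1,0,0,2,2,1)! = -1/4  (running -1/12)
⟨..|..⟩ = √(144/35)·(-1/12) = -0.169031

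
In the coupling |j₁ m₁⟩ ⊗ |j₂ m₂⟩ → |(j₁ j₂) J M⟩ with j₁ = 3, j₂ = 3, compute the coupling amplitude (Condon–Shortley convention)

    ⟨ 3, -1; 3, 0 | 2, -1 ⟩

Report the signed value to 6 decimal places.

√[5·4!2!2!/9! · 2!4!3!3!1!3!] = √(96/7)
  +(−1)^2/∏(2,2,2,1,0,1)! = 1/8  (running 1/8)
  +(−1)^3/∏(3,1,1,0,1,2)! = -1/12  (running 1/24)
⟨..|..⟩ = √(96/7)·(1/24) = +0.154303

+0.154303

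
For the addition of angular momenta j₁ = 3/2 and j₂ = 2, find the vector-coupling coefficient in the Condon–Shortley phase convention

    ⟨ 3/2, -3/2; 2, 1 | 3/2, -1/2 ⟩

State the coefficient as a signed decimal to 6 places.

+√(2/5) = +0.632456

√[4·2!1!2!/6! · 0!3!3!1!1!2!] = √(8/5)
  +(−1)^2/∏(2,0,1,1,0,1)! = 1/2  (running 1/2)
⟨..|..⟩ = √(8/5)·(1/2) = +0.632456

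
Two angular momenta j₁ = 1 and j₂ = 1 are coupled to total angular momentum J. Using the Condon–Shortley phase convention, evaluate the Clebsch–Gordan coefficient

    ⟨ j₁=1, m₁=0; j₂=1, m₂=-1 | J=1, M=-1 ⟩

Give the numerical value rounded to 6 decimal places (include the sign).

j₁+j₂−J=1  J+j₁−j₂=1  J−j₁+j₂=1  j₁+j₂+J+1=4
(j₁±m₁, j₂±m₂, J±M) = (1,1,0,2,0,2)
P² = 1/2
sum k=0..0:
  [0] +1/1 = 1
S = 1
C² = P²·S² = 1/2 ; C = +0.707107

+0.707107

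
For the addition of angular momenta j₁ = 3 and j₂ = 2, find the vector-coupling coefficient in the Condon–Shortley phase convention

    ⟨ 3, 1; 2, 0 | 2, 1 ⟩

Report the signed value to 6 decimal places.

triangle: 3!·3!·1!/8! = 36/40320
(j±m)!: 4!·2!·2!·2!·3!·1! = 1152
prefactor² = (2J+1)·Δ·N² = 36/7
  k=1: −1/(1!·2!·1!·1!·2!·0!) = -1/4
  k=2: +1/(2!·1!·0!·0!·3!·1!) = 1/12
Σ = -1/6  ⇒  CG² = 36/7·(-1/6)² = 1/7
CG = −√(1/7) = -0.377964

−√(1/7) = -0.377964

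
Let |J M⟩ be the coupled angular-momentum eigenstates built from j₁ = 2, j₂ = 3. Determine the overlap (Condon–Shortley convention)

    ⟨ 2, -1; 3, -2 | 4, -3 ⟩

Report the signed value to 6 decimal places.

+√(1/20) ≈ +0.223607

√[9·1!3!5!/10! · 1!3!1!5!1!7!] = √(6480)
  +(−1)^0/∏(0,1,3,1,0,4)! = 1/144  (running 1/144)
  +(−1)^1/∏(1,0,2,0,1,5)! = -1/240  (running 1/360)
⟨..|..⟩ = √(6480)·(1/360) = +0.223607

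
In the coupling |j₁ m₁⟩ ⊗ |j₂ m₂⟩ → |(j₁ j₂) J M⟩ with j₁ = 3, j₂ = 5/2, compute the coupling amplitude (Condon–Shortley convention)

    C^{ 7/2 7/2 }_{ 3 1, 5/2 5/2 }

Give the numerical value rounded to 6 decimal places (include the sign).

triangle: 2!*4!*3!/10! = 288/3628800
(j±m)!: 4!*2!*5!*0!*7!*0! = 29030400
prefactor² = (2J+1)*Δ*N² = 18432
  k=2: +1/(2!*0!*0!*3!*4!*0!) = 1/288
Σ = 1/288  ⇒  CG² = 18432*1/288² = 2/9
CG = +√(2/9) = +0.471405

+√(2/9) ≈ +0.471405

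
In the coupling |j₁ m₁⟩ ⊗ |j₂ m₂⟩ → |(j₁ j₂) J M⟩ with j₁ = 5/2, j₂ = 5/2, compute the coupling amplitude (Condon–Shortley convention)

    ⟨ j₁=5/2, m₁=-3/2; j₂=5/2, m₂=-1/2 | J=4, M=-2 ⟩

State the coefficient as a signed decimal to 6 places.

-0.422577  (= −√(5/28))

triangle: 1!*4!*4!/10! = 576/3628800
(j±m)!: 1!*4!*2!*3!*2!*6! = 414720
prefactor² = (2J+1)*Δ*N² = 20736/35
  k=0: +1/(0!*1!*4!*2!*0!*2!) = 1/96
  k=1: −1/(1!*0!*3!*1!*1!*3!) = -1/36
Σ = -5/288  ⇒  CG² = 20736/35*(-5/288)² = 5/28
CG = −√(5/28) = -0.422577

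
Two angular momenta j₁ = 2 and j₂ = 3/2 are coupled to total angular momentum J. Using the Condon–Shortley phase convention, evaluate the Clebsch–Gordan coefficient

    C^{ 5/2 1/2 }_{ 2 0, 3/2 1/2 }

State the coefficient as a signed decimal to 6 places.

√[6·1!3!2!/7! · 2!2!2!1!3!2!] = √(48/35)
  +(−1)^0/∏(0,1,2,2,1,0)! = 1/4  (running 1/4)
  +(−1)^1/∏(1,0,1,1,2,1)! = -1/2  (running -1/4)
⟨..|..⟩ = √(48/35)·(-1/4) = -0.292770

−√(3/35) = -0.292770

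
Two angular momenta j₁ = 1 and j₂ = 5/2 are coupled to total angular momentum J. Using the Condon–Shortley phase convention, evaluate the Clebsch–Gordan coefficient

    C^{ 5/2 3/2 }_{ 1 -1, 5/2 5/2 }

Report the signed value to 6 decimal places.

−√(2/7) ≈ -0.534522

√[6·1!1!4!/7! · 0!2!5!0!4!1!] = √(1152/7)
  +(−1)^1/∏(1,0,1,4,0,0)! = -1/24  (running -1/24)
⟨..|..⟩ = √(1152/7)·(-1/24) = -0.534522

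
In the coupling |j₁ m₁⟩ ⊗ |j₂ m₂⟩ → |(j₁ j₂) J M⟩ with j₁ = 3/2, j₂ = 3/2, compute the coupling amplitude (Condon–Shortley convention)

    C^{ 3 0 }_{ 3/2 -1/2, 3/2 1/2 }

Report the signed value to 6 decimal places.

j₁+j₂−J=0  J+j₁−j₂=3  J−j₁+j₂=3  j₁+j₂+J+1=7
(j₁±m₁, j₂±m₂, J±M) = (1,2,2,1,3,3)
P² = 36/5
sum k=0..0:
  [0] +1/4 = 1/4
S = 1/4
C² = P²·S² = 9/20 ; C = +0.670820

+0.670820  (= +√(9/20))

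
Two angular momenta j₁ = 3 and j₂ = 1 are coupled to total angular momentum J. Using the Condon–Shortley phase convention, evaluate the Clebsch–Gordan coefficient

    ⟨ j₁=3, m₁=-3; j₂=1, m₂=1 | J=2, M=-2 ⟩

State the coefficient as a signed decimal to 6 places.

√[5·2!4!0!/7! · 0!6!2!0!0!4!] = √(11520/7)
  +(−1)^2/∏(2,0,4,0,0,0)! = 1/48  (running 1/48)
⟨..|..⟩ = √(11520/7)·(1/48) = +0.845154

+√(5/7) = +0.845154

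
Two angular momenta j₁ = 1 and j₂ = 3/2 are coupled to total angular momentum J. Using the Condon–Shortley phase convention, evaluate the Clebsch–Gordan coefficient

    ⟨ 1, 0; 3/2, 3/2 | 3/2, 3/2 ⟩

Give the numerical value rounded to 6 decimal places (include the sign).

-0.774597  (= −√(3/5))

triangle: 1!×1!×2!/5! = 2/120
(j±m)!: 1!×1!×3!×0!×3!×0! = 36
prefactor² = (2J+1)×Δ×N² = 12/5
  k=1: −1/(1!×0!×0!×2!×1!×0!) = -1/2
Σ = -1/2  ⇒  CG² = 12/5×(-1/2)² = 3/5
CG = −√(3/5) = -0.774597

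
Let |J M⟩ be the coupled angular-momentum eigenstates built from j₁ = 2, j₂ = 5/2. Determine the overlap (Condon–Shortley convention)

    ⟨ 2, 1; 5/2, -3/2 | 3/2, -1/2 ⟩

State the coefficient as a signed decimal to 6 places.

j₁+j₂−J=3  J+j₁−j₂=1  J−j₁+j₂=2  j₁+j₂+J+1=7
(j₁±m₁, j₂±m₂, J±M) = (3,1,1,4,1,2)
P² = 96/35
sum k=0..1:
  [0] +1/6 = 1/6
  [1] −1/4 = -1/4
S = -1/12
C² = P²·S² = 2/105 ; C = -0.138013

-0.138013  (= −√(2/105))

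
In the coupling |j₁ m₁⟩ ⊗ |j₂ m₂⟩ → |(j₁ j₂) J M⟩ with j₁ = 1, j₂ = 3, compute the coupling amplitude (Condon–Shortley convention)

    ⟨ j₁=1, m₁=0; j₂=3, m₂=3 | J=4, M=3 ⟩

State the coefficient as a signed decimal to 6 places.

+0.500000

√[9·0!2!6!/9! · 1!1!6!0!7!1!] = √(129600)
  +(−1)^0/∏(0,0,1,6,1,0)! = 1/720  (running 1/720)
⟨..|..⟩ = √(129600)·(1/720) = +0.500000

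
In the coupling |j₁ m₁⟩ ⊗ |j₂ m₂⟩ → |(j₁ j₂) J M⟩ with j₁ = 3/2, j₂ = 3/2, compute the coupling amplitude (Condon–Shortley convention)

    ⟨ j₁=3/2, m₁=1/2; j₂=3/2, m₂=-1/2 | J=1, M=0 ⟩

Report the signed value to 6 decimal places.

-0.223607  (= −√(1/20))

j₁+j₂−J=2  J+j₁−j₂=1  J−j₁+j₂=1  j₁+j₂+J+1=5
(j₁±m₁, j₂±m₂, J±M) = (2,1,1,2,1,1)
P² = 1/5
sum k=0..1:
  [0] +1/2 = 1/2
  [1] −1/1 = -1
S = -1/2
C² = P²·S² = 1/20 ; C = -0.223607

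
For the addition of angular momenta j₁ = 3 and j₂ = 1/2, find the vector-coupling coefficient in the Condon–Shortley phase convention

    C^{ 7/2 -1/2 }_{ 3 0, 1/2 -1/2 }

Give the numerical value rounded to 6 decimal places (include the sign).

+√(4/7) ≈ +0.755929

triangle: 0!·6!·1!/8! = 720/40320
(j±m)!: 3!·3!·0!·1!·3!·4! = 5184
prefactor² = (2J+1)·Δ·N² = 5184/7
  k=0: +1/(0!·0!·3!·0!·3!·1!) = 1/36
Σ = 1/36  ⇒  CG² = 5184/7·1/36² = 4/7
CG = +√(4/7) = +0.755929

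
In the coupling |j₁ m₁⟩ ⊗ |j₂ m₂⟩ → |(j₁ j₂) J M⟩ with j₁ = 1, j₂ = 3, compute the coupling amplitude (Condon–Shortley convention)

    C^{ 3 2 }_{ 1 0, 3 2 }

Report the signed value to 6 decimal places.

-0.577350  (= −√(1/3))

√[7·1!1!5!/8! · 1!1!5!1!5!1!] = √(300)
  +(−1)^0/∏(0,1,1,5,0,0)! = 1/120  (running 1/120)
  +(−1)^1/∏(1,0,0,4,1,1)! = -1/24  (running -1/30)
⟨..|..⟩ = √(300)·(-1/30) = -0.577350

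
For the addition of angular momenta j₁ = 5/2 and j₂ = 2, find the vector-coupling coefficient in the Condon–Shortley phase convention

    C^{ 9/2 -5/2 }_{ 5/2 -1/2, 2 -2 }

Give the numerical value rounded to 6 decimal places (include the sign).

+√(5/18) = +0.527046

triangle: 0!*5!*4!/10! = 2880/3628800
(j±m)!: 2!*3!*0!*4!*2!*7! = 2903040
prefactor² = (2J+1)*Δ*N² = 23040
  k=0: +1/(0!*0!*3!*0!*2!*4!) = 1/288
Σ = 1/288  ⇒  CG² = 23040*1/288² = 5/18
CG = +√(5/18) = +0.527046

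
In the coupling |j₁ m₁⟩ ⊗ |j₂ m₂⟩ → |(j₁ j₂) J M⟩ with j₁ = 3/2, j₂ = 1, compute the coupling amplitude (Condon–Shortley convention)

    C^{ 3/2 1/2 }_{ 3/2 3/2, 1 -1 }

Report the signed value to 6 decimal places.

+√(2/5) = +0.632456

√[4·1!2!1!/5! · 3!0!0!2!2!1!] = √(8/5)
  +(−1)^0/∏(0,1,0,0,2,1)! = 1/2  (running 1/2)
⟨..|..⟩ = √(8/5)·(1/2) = +0.632456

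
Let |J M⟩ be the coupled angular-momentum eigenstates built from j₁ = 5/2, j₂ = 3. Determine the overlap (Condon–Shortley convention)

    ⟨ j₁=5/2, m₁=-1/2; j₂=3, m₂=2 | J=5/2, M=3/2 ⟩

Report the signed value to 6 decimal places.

√[6·3!2!3!/9! · 2!3!5!1!4!1!] = √(288/7)
  +(−1)^2/∏(2,1,1,3,1,0)! = 1/12  (running 1/12)
  +(−1)^3/∏(3,0,0,2,2,1)! = -1/24  (running 1/24)
⟨..|..⟩ = √(288/7)·(1/24) = +0.267261

+√(1/14) ≈ +0.267261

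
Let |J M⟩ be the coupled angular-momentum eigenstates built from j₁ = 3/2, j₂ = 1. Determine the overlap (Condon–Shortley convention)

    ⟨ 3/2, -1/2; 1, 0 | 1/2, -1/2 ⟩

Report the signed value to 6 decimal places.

j₁+j₂−J=2  J+j₁−j₂=1  J−j₁+j₂=0  j₁+j₂+J+1=4
(j₁±m₁, j₂±m₂, J±M) = (1,2,1,1,0,1)
P² = 1/3
sum k=1..1:
  [1] −1/1 = -1
S = -1
C² = P²·S² = 1/3 ; C = -0.577350

−√(1/3) = -0.577350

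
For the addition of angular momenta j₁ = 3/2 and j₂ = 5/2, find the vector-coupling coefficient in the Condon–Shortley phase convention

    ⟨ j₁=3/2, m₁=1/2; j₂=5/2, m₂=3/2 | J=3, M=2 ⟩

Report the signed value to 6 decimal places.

triangle: 1!·2!·4!/8! = 48/40320
(j±m)!: 2!·1!·4!·1!·5!·1! = 5760
prefactor² = (2J+1)·Δ·N² = 48
  k=0: +1/(0!·1!·1!·4!·1!·0!) = 1/24
  k=1: −1/(1!·0!·0!·3!·2!·1!) = -1/12
Σ = -1/24  ⇒  CG² = 48·(-1/24)² = 1/12
CG = −√(1/12) = -0.288675

−√(1/12) = -0.288675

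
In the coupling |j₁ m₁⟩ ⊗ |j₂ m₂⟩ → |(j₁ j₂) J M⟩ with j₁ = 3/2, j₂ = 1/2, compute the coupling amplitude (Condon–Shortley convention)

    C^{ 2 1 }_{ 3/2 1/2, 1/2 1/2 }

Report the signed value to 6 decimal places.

triangle: 0!×3!×1!/5! = 6/120
(j±m)!: 2!×1!×1!×0!×3!×1! = 12
prefactor² = (2J+1)×Δ×N² = 3
  k=0: +1/(0!×0!×1!×1!×2!×0!) = 1/2
Σ = 1/2  ⇒  CG² = 3×1/2² = 3/4
CG = +√(3/4) = +0.866025

+√(3/4) = +0.866025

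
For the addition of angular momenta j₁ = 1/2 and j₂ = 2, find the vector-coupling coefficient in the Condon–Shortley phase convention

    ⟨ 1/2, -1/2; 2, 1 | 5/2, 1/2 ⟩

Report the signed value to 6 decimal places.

+0.632456

j₁+j₂−J=0  J+j₁−j₂=1  J−j₁+j₂=4  j₁+j₂+J+1=6
(j₁±m₁, j₂±m₂, J±M) = (0,1,3,1,3,2)
P² = 72/5
sum k=0..0:
  [0] +1/6 = 1/6
S = 1/6
C² = P²·S² = 2/5 ; C = +0.632456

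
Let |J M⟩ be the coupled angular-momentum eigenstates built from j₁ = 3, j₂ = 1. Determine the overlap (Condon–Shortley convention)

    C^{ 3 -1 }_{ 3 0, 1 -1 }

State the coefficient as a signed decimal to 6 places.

+√(1/2) ≈ +0.707107

j₁+j₂−J=1  J+j₁−j₂=5  J−j₁+j₂=1  j₁+j₂+J+1=8
(j₁±m₁, j₂±m₂, J±M) = (3,3,0,2,2,4)
P² = 72
sum k=0..0:
  [0] +1/12 = 1/12
S = 1/12
C² = P²·S² = 1/2 ; C = +0.707107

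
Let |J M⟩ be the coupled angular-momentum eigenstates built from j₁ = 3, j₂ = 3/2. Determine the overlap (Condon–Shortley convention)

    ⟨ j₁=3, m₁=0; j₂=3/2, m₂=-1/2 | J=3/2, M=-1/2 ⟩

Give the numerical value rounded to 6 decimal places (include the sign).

−√(9/35) ≈ -0.507093

√[4·3!3!0!/7! · 3!3!1!2!1!2!] = √(144/35)
  +(−1)^1/∏(1,2,2,0,1,0)! = -1/4  (running -1/4)
⟨..|..⟩ = √(144/35)·(-1/4) = -0.507093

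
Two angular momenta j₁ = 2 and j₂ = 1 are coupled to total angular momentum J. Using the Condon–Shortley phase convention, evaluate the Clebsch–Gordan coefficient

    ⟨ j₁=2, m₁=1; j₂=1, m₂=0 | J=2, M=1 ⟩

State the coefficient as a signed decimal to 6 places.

triangle: 1!·3!·1!/6! = 6/720
(j±m)!: 3!·1!·1!·1!·3!·1! = 36
prefactor² = (2J+1)·Δ·N² = 3/2
  k=0: +1/(0!·1!·1!·1!·2!·0!) = 1/2
  k=1: −1/(1!·0!·0!·0!·3!·1!) = -1/6
Σ = 1/3  ⇒  CG² = 3/2·1/3² = 1/6
CG = +√(1/6) = +0.408248

+0.408248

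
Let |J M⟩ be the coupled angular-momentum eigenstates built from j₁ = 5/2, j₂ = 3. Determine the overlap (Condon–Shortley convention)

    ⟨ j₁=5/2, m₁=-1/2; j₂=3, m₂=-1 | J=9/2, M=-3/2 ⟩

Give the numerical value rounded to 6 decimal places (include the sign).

triangle: 1!·4!·5!/11! = 2880/39916800
(j±m)!: 2!·3!·2!·4!·3!·6! = 2488320
prefactor² = (2J+1)·Δ·N² = 138240/77
  k=0: +1/(0!·1!·3!·2!·1!·3!) = 1/72
  k=1: −1/(1!·0!·2!·1!·2!·4!) = -1/96
Σ = 1/288  ⇒  CG² = 138240/77·1/288² = 5/231
CG = +√(5/231) = +0.147122

+√(5/231) = +0.147122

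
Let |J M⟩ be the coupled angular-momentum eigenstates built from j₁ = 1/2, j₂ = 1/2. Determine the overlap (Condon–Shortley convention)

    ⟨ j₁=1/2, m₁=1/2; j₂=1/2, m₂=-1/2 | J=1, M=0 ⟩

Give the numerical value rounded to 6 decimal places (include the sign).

√[3·0!1!1!/3! · 1!0!0!1!1!1!] = √(1/2)
  +(−1)^0/∏(0,0,0,0,1,1)! = 1  (running 1)
⟨..|..⟩ = √(1/2)·(1) = +0.707107

+0.707107  (= +√(1/2))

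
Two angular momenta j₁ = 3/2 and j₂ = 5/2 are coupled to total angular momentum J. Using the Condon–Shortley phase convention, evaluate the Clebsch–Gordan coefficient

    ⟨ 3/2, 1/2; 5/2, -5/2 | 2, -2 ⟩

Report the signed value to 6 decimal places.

j₁+j₂−J=2  J+j₁−j₂=1  J−j₁+j₂=3  j₁+j₂+J+1=7
(j₁±m₁, j₂±m₂, J±M) = (2,1,0,5,0,4)
P² = 480/7
sum k=0..0:
  [0] +1/12 = 1/12
S = 1/12
C² = P²·S² = 10/21 ; C = +0.690066

+0.690066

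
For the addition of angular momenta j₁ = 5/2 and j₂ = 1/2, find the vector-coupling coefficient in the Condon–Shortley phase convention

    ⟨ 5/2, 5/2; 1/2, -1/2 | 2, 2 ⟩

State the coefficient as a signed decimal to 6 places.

+√(5/6) = +0.912871

j₁+j₂−J=1  J+j₁−j₂=4  J−j₁+j₂=0  j₁+j₂+J+1=6
(j₁±m₁, j₂±m₂, J±M) = (5,0,0,1,4,0)
P² = 480
sum k=0..0:
  [0] +1/24 = 1/24
S = 1/24
C² = P²·S² = 5/6 ; C = +0.912871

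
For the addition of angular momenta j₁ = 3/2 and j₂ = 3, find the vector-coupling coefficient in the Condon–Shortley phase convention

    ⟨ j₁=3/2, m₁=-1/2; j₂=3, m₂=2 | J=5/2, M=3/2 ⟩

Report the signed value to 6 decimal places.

triangle: 2!*1!*4!/8! = 48/40320
(j±m)!: 1!*2!*5!*1!*4!*1! = 5760
prefactor² = (2J+1)*Δ*N² = 288/7
  k=1: −1/(1!*1!*1!*4!*0!*0!) = -1/24
  k=2: +1/(2!*0!*0!*3!*1!*1!) = 1/12
Σ = 1/24  ⇒  CG² = 288/7*1/24² = 1/14
CG = +√(1/14) = +0.267261

+0.267261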